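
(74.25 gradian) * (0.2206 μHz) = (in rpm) 2.457e-06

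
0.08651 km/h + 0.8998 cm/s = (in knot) 0.0642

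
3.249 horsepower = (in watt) 2423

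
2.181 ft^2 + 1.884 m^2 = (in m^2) 2.087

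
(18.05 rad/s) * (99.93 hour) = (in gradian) 4.134e+08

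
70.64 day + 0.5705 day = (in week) 10.17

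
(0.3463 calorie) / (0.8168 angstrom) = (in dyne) 1.774e+15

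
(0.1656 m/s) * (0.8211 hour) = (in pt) 1.388e+06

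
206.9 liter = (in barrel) 1.301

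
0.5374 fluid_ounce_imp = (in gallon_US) 0.004034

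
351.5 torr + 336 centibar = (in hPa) 3829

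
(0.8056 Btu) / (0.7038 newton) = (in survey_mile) 0.7504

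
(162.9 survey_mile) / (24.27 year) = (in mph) 0.0007662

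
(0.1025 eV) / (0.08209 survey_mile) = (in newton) 1.243e-22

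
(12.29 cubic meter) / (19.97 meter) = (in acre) 0.0001521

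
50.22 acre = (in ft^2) 2.188e+06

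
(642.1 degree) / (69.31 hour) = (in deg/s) 0.002573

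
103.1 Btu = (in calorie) 2.6e+04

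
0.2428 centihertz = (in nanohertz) 2.428e+06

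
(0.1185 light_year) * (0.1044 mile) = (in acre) 4.655e+13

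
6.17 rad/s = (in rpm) 58.92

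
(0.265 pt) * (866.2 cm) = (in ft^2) 0.008716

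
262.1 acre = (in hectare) 106.1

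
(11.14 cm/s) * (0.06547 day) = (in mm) 6.301e+05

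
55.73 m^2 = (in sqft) 599.9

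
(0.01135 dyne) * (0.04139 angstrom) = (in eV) 2.932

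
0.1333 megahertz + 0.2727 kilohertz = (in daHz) 1.336e+04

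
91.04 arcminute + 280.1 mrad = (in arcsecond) 6.324e+04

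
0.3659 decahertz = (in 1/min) 219.5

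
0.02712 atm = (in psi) 0.3986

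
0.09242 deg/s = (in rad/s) 0.001613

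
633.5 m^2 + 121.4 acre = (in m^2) 4.919e+05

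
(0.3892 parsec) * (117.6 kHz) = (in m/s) 1.412e+21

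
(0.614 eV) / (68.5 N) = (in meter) 1.436e-21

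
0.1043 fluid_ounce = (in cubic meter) 3.085e-06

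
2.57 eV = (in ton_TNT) 9.841e-29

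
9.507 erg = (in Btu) 9.011e-10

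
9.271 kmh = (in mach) 0.007563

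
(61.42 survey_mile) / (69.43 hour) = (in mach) 0.001161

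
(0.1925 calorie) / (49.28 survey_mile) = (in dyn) 1.016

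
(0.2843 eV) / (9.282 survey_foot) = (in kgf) 1.642e-21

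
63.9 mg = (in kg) 6.39e-05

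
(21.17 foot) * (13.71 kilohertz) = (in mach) 259.8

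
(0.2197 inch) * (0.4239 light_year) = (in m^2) 2.238e+13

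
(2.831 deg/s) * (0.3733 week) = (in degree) 6.392e+05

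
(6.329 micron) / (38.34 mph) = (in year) 1.171e-14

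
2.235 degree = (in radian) 0.03901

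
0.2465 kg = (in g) 246.5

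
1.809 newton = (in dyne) 1.809e+05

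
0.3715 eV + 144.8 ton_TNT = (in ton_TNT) 144.8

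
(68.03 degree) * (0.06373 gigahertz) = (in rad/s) 7.567e+07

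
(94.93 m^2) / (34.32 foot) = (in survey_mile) 0.005639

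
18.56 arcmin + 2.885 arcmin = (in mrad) 6.238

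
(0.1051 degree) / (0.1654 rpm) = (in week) 1.751e-07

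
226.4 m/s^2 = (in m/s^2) 226.4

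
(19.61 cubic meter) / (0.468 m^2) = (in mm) 4.19e+04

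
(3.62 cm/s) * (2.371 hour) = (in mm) 3.09e+05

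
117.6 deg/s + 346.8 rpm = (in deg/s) 2198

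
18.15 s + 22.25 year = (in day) 8121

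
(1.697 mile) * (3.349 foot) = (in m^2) 2788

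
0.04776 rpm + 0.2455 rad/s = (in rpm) 2.392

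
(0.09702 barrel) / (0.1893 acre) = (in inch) 0.0007927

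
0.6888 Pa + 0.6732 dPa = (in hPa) 0.007561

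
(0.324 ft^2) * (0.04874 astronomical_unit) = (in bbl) 1.38e+09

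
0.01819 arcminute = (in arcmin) 0.01819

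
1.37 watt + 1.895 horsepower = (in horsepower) 1.897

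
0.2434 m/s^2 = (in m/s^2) 0.2434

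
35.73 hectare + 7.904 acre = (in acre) 96.19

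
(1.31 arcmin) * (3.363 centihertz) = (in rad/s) 1.282e-05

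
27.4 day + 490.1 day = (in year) 1.418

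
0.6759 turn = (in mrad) 4247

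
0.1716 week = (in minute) 1730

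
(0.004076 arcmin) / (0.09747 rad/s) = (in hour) 3.379e-09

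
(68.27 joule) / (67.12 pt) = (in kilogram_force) 294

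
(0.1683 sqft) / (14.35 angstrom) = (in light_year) 1.152e-09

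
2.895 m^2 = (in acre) 0.0007154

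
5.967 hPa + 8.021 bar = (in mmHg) 6021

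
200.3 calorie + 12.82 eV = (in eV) 5.231e+21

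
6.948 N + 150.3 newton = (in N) 157.2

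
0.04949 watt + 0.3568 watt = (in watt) 0.4063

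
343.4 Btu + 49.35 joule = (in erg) 3.624e+12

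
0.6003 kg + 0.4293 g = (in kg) 0.6007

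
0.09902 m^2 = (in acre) 2.447e-05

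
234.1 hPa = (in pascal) 2.341e+04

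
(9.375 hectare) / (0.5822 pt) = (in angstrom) 4.565e+18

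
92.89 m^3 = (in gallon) 2.454e+04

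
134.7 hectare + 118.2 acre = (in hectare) 182.5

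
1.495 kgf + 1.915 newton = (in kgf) 1.69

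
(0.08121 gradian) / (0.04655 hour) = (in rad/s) 7.612e-06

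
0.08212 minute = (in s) 4.927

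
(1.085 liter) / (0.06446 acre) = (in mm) 0.004159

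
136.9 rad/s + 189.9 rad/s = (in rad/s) 326.8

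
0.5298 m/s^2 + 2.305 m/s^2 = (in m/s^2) 2.835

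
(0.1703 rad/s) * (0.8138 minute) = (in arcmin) 2.859e+04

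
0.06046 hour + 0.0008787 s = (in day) 0.002519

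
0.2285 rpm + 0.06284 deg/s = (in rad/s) 0.02503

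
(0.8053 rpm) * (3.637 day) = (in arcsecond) 5.466e+09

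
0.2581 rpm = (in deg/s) 1.549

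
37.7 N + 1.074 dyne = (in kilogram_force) 3.844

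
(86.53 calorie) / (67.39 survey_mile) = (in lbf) 0.0007505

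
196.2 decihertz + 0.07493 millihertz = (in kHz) 0.01962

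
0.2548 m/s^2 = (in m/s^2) 0.2548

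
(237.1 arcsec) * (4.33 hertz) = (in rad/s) 0.004977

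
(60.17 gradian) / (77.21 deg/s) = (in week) 1.16e-06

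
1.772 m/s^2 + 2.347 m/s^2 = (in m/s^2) 4.119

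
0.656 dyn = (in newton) 6.56e-06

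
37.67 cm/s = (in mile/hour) 0.8427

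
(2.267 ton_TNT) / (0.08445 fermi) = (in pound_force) 2.525e+25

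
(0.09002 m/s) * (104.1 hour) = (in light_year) 3.566e-12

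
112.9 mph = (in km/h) 181.7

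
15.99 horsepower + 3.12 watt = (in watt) 1.193e+04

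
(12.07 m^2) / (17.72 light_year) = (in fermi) 0.072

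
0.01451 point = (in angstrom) 5.119e+04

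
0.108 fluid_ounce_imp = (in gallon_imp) 0.000675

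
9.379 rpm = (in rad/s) 0.9822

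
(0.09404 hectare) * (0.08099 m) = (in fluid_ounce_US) 2.575e+06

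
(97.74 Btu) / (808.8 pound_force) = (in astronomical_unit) 1.916e-10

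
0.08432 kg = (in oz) 2.974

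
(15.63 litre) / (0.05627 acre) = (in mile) 4.265e-08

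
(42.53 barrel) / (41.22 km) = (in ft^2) 0.001766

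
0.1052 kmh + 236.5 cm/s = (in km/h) 8.619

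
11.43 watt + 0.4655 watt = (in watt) 11.9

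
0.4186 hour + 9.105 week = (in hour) 1530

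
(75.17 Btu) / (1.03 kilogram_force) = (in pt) 2.226e+07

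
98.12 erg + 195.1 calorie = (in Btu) 0.7737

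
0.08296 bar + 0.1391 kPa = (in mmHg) 63.27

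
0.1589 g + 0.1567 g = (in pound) 0.0006958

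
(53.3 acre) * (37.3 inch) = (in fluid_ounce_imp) 7.192e+09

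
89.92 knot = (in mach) 0.1359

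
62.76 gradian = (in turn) 0.1569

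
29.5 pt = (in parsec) 3.373e-19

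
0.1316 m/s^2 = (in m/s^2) 0.1316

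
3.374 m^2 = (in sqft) 36.32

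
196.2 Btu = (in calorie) 4.947e+04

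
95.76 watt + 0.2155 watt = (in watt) 95.98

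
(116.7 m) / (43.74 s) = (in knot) 5.186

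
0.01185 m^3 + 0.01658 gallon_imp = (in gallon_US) 3.15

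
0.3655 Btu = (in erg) 3.856e+09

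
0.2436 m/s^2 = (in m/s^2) 0.2436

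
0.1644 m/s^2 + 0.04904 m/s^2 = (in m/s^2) 0.2134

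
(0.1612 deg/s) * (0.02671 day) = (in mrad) 6493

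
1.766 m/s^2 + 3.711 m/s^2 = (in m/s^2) 5.477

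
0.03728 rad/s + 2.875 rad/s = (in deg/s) 166.9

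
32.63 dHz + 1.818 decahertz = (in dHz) 214.4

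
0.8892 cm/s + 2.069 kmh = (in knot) 1.134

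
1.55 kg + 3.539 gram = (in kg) 1.554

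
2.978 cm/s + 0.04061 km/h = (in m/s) 0.04106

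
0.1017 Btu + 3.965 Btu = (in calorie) 1025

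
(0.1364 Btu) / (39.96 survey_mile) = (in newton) 0.002238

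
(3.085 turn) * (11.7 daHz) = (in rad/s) 2268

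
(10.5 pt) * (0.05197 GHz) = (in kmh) 6.93e+05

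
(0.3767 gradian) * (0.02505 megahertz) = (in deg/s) 8493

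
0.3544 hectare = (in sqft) 3.815e+04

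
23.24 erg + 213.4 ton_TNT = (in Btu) 8.463e+08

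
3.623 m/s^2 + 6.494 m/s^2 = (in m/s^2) 10.12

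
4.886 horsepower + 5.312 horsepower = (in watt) 7605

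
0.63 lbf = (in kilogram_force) 0.2858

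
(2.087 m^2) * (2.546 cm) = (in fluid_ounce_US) 1797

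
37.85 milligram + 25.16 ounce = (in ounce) 25.16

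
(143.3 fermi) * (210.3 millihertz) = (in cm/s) 3.014e-12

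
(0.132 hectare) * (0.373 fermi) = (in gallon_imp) 1.083e-10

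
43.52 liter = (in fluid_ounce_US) 1472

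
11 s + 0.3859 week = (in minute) 3890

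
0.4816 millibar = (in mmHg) 0.3612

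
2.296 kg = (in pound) 5.062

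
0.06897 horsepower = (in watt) 51.43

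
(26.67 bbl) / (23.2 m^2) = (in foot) 0.5996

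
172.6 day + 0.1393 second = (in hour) 4142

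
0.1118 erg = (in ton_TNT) 2.672e-18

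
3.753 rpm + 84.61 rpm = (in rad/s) 9.253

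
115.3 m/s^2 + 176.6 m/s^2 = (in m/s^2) 291.9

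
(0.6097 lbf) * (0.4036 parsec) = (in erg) 3.378e+23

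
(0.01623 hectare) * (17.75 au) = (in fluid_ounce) 1.457e+19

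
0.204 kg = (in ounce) 7.196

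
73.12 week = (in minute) 7.37e+05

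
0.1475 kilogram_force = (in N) 1.446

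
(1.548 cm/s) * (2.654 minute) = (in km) 0.002465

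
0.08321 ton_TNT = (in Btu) 3.3e+05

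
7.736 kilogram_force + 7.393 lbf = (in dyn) 1.087e+07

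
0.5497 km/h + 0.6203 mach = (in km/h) 760.9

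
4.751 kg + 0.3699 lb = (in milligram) 4.919e+06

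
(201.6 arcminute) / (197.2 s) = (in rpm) 0.00284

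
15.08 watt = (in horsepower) 0.02022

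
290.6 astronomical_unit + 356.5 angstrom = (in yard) 4.754e+13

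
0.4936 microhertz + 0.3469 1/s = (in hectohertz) 0.003469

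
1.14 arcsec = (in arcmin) 0.019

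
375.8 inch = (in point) 2.706e+04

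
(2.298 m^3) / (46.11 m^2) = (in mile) 3.097e-05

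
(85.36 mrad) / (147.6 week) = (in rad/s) 9.562e-10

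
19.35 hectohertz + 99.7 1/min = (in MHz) 0.001937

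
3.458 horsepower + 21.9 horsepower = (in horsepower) 25.36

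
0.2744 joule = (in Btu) 0.0002601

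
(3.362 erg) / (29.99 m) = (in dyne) 0.001121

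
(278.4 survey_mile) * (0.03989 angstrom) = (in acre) 4.416e-10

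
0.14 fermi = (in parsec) 4.537e-33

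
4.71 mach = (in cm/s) 1.604e+05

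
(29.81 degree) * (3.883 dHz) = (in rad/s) 0.202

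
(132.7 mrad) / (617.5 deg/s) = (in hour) 3.42e-06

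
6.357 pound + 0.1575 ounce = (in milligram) 2.888e+06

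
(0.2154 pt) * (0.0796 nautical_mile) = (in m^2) 0.0112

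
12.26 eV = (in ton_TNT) 4.695e-28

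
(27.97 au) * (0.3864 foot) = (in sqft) 5.304e+12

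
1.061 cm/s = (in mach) 3.116e-05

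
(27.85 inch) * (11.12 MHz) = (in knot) 1.529e+07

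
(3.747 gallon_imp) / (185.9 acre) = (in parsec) 7.338e-25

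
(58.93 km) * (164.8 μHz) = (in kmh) 34.96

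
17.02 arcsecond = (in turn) 1.313e-05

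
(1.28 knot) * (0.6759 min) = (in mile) 0.01659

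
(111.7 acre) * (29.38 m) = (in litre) 1.328e+10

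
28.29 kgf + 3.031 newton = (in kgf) 28.6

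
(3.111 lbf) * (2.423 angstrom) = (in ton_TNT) 8.014e-19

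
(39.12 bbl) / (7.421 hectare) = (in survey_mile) 5.208e-08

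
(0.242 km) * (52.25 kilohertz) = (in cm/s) 1.264e+09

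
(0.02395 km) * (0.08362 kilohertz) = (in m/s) 2003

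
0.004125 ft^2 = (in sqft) 0.004125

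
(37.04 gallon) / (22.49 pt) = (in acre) 0.004367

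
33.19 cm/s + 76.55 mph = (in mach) 0.1015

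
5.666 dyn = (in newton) 5.666e-05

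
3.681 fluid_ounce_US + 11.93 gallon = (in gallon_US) 11.96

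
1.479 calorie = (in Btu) 0.005865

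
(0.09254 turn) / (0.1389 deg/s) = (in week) 0.0003966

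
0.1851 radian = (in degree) 10.61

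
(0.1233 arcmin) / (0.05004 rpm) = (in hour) 1.901e-06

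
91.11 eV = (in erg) 1.46e-10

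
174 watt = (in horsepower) 0.2333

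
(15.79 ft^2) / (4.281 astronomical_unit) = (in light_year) 2.421e-28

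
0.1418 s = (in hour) 3.939e-05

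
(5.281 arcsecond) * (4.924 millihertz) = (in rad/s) 1.261e-07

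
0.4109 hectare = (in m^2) 4109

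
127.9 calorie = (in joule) 535.1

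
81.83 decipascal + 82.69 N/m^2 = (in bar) 0.0009087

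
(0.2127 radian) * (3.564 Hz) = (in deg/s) 43.43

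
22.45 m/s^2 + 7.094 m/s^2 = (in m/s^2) 29.54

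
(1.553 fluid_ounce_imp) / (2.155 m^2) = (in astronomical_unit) 1.369e-16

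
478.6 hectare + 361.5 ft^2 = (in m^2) 4.786e+06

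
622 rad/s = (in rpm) 5940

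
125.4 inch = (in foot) 10.45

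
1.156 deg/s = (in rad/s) 0.02018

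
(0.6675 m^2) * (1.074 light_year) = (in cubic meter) 6.782e+15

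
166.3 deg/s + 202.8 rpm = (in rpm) 230.5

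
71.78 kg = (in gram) 7.178e+04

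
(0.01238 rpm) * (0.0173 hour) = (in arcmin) 277.6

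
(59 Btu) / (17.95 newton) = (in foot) 1.138e+04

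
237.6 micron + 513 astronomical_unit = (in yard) 8.393e+13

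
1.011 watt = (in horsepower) 0.001356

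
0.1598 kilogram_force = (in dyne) 1.567e+05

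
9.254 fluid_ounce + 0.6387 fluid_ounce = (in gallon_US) 0.07729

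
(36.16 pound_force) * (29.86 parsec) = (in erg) 1.482e+27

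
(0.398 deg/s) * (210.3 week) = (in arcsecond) 1.822e+11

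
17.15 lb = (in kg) 7.779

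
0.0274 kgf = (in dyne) 2.687e+04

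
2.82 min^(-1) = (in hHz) 0.00047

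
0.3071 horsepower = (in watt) 229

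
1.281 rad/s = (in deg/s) 73.4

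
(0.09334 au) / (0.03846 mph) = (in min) 1.354e+10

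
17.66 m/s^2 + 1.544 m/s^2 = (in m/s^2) 19.2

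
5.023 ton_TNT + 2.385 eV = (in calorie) 5.023e+09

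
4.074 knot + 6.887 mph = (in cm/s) 517.5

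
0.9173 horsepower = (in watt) 684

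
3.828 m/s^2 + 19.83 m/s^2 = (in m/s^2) 23.66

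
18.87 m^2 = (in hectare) 0.001887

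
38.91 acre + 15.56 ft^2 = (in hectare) 15.75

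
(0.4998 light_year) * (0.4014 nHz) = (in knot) 3.689e+06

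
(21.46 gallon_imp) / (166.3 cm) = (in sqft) 0.6315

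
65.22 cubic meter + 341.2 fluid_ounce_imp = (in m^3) 65.23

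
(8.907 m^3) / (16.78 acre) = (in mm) 0.1312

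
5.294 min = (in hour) 0.08823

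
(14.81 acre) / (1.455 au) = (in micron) 0.2753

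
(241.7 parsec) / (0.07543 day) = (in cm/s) 1.144e+17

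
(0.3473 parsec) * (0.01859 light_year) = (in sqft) 2.029e+31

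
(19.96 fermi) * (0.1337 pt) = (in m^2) 9.414e-19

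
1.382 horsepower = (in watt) 1031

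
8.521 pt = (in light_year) 3.177e-19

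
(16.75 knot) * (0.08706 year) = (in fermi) 2.366e+22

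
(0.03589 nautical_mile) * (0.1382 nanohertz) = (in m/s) 9.186e-09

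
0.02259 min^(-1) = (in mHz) 0.3765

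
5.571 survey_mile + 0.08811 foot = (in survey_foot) 2.941e+04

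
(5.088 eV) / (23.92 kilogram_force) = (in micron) 3.475e-15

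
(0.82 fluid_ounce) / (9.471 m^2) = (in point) 0.007258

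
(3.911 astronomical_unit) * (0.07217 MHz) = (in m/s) 4.223e+16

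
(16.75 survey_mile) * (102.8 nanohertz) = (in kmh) 0.009976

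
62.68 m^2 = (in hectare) 0.006268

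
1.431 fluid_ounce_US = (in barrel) 0.0002662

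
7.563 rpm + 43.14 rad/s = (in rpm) 419.5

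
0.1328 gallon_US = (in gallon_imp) 0.1106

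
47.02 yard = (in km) 0.043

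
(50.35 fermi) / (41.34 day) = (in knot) 2.74e-20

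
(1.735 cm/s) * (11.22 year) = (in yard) 6.714e+06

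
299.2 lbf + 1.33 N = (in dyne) 1.332e+08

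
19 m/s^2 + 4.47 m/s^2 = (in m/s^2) 23.47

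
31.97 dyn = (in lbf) 7.187e-05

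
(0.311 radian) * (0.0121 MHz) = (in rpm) 3.593e+04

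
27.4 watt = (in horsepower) 0.03674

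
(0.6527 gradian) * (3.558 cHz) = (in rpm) 0.003483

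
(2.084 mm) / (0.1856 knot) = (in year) 6.921e-10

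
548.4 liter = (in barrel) 3.449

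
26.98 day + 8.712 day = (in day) 35.69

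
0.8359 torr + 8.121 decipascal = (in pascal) 112.3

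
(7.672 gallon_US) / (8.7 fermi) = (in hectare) 3.338e+08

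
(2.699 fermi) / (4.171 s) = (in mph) 1.447e-15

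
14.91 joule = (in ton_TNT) 3.564e-09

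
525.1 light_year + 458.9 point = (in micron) 4.968e+24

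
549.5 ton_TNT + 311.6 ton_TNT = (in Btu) 3.415e+09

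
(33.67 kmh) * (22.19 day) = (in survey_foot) 5.883e+07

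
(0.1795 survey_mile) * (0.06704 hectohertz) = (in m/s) 1937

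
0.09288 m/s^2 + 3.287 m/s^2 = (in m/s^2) 3.38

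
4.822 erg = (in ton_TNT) 1.152e-16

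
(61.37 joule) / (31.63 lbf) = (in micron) 4.362e+05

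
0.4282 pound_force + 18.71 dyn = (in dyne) 1.905e+05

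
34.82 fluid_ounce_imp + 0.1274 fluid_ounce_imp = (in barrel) 0.006246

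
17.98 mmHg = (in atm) 0.02366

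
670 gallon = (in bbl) 15.95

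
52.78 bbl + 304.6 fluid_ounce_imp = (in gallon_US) 2219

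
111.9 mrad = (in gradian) 7.124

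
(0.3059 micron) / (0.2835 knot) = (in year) 6.651e-14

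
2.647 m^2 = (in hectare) 0.0002647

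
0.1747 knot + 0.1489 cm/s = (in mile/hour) 0.2044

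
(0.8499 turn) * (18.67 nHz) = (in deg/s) 5.712e-06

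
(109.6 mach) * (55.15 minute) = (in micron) 1.235e+14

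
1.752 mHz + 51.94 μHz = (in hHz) 1.804e-05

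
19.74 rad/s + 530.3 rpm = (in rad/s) 75.27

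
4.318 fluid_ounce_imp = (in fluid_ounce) 4.149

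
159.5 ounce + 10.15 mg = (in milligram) 4.522e+06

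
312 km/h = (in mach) 0.2545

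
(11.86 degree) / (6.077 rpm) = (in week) 5.378e-07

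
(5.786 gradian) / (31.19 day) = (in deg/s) 1.932e-06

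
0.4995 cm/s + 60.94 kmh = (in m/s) 16.93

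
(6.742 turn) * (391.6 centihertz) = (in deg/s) 9505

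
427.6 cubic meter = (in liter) 4.276e+05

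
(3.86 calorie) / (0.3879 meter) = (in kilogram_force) 4.246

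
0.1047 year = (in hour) 917.2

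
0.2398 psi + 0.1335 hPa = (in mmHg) 12.5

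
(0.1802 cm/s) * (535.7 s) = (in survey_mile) 0.0005998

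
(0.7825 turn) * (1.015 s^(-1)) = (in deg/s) 285.9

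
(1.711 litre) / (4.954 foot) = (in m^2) 0.001133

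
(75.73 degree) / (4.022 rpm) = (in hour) 0.0008717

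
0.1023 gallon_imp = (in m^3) 0.0004651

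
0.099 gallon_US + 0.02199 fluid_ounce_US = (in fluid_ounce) 12.69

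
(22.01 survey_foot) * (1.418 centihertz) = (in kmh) 0.3425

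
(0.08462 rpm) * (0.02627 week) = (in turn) 22.41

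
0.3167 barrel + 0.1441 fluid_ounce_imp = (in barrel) 0.3167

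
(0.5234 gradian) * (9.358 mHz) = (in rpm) 0.0007347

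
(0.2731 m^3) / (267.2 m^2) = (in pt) 2.897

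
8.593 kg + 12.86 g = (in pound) 18.97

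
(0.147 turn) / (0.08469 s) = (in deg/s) 624.9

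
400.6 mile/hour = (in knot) 348.1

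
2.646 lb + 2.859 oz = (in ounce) 45.19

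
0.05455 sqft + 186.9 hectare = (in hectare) 186.9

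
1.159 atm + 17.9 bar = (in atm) 18.82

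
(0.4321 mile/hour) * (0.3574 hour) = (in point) 7.045e+05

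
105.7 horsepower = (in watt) 7.882e+04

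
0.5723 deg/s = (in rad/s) 0.009989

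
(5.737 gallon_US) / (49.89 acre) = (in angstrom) 1076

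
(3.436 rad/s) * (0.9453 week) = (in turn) 3.126e+05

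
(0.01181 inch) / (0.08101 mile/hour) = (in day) 9.587e-08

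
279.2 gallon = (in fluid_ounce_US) 3.574e+04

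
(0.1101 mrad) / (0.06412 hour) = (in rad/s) 4.77e-07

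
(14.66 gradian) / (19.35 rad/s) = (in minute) 0.0001983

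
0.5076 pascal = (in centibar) 0.0005076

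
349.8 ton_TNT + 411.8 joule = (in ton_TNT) 349.8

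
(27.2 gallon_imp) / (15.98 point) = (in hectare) 0.002193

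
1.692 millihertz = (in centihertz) 0.1692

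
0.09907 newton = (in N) 0.09907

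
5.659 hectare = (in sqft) 6.091e+05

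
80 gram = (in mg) 8e+04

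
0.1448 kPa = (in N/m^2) 144.8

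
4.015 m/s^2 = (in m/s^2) 4.015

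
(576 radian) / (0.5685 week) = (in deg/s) 0.09598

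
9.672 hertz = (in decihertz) 96.72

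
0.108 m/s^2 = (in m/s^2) 0.108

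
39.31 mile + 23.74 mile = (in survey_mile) 63.05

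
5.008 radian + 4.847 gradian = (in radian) 5.084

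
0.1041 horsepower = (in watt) 77.63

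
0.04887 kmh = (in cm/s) 1.357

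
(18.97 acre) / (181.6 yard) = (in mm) 4.623e+05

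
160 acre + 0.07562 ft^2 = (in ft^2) 6.97e+06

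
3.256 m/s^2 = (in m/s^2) 3.256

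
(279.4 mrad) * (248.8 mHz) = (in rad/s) 0.06951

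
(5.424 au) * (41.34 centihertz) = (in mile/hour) 7.504e+11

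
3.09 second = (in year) 9.798e-08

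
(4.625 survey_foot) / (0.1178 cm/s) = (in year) 3.795e-05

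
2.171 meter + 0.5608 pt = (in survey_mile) 0.001349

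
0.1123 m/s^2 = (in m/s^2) 0.1123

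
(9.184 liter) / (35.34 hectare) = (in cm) 2.599e-06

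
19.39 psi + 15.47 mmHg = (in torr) 1018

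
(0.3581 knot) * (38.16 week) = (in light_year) 4.494e-10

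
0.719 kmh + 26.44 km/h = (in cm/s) 754.4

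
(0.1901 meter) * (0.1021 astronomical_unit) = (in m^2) 2.904e+09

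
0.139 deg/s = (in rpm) 0.02317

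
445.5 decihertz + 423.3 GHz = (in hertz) 4.233e+11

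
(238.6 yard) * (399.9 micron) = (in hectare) 8.725e-06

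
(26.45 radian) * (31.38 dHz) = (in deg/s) 4756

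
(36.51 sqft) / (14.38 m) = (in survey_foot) 0.7739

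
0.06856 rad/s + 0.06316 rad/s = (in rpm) 1.258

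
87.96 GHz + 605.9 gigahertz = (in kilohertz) 6.939e+08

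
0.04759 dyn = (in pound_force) 1.07e-07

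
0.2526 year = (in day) 92.2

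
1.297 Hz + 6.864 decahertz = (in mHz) 6.994e+04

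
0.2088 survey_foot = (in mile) 3.955e-05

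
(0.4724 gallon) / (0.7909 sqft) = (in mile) 1.512e-05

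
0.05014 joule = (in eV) 3.129e+17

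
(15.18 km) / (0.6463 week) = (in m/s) 0.03884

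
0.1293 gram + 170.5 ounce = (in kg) 4.834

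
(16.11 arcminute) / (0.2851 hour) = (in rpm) 4.36e-05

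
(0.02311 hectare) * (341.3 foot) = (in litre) 2.404e+07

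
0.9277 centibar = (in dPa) 9277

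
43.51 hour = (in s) 1.566e+05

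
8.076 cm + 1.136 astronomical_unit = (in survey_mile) 1.056e+08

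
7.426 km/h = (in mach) 0.006058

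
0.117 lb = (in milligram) 5.307e+04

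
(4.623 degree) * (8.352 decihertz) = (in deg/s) 3.861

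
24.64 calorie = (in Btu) 0.09771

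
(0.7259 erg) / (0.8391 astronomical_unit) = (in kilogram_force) 5.897e-20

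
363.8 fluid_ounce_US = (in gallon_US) 2.842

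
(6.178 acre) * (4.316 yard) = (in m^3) 9.867e+04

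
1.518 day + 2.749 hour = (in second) 1.411e+05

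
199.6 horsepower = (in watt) 1.488e+05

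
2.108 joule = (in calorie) 0.5038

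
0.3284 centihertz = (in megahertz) 3.284e-09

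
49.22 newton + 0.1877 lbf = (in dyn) 5.005e+06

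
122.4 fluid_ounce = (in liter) 3.62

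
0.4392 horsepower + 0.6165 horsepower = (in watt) 787.2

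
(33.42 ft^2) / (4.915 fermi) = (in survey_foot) 2.073e+15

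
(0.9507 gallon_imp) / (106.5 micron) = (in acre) 0.01003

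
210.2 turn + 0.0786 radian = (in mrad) 1.321e+06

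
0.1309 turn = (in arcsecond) 1.696e+05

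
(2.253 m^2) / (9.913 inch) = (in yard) 9.786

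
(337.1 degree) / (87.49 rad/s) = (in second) 0.06725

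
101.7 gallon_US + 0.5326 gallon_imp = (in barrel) 2.437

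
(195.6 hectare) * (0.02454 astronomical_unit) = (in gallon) 1.897e+18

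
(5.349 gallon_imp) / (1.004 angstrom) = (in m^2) 2.422e+08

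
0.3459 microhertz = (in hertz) 3.459e-07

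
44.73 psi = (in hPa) 3084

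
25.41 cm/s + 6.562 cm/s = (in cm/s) 31.97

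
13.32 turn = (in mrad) 8.369e+04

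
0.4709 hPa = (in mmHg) 0.3532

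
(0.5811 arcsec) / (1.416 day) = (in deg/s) 1.319e-09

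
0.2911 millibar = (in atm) 0.0002873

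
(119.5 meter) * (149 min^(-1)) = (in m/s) 296.8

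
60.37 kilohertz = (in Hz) 6.037e+04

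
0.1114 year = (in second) 3.513e+06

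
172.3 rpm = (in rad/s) 18.04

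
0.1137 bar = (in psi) 1.649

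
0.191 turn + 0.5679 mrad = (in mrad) 1201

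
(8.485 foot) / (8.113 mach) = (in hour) 2.601e-07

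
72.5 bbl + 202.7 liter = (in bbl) 73.77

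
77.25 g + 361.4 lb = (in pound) 361.6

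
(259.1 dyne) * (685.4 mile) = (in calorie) 683.1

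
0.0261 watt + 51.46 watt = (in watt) 51.49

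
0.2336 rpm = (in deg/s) 1.402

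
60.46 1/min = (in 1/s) 1.008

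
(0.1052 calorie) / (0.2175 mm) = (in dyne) 2.024e+08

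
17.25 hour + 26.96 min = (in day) 0.7375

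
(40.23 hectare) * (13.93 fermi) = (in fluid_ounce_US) 0.0001895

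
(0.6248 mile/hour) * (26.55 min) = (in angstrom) 4.449e+12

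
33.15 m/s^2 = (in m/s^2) 33.15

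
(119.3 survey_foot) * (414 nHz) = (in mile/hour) 3.368e-05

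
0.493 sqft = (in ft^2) 0.493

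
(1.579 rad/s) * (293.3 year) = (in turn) 2.324e+09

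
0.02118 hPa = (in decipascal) 21.18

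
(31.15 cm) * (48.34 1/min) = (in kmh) 0.9035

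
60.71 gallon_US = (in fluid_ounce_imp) 8088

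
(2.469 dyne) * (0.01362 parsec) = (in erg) 1.038e+17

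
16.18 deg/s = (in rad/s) 0.2824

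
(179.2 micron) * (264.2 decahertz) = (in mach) 0.00139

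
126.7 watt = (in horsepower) 0.1699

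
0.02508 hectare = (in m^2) 250.8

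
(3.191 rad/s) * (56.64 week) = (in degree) 6.263e+09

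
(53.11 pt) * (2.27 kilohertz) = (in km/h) 153.1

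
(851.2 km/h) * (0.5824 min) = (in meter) 8262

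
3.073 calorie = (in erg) 1.286e+08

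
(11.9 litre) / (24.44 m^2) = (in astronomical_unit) 3.255e-15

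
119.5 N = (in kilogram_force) 12.19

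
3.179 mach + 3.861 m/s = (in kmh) 3911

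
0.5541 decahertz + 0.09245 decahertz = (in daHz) 0.6466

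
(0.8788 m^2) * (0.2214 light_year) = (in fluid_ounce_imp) 6.478e+19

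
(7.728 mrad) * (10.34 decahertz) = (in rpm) 7.631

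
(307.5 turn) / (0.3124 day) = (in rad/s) 0.07158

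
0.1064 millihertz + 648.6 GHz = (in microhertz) 6.486e+17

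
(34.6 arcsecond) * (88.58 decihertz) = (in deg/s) 0.08514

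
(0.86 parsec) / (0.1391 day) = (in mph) 4.939e+12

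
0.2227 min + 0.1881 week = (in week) 0.1881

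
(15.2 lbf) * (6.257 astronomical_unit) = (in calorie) 1.513e+13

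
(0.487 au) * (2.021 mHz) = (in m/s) 1.472e+08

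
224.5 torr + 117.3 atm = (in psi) 1728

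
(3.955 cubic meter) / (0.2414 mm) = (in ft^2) 1.764e+05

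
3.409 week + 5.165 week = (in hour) 1440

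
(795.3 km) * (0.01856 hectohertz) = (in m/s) 1.476e+06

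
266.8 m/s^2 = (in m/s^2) 266.8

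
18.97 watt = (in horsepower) 0.02544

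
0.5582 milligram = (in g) 0.0005582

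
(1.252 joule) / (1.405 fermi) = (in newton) 8.911e+14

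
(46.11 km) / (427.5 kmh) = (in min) 6.472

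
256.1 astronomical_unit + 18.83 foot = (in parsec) 0.001242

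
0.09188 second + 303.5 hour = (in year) 0.03465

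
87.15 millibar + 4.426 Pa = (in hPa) 87.19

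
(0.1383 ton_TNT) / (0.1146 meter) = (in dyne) 5.049e+14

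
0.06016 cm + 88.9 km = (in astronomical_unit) 5.943e-07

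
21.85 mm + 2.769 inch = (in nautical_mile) 4.977e-05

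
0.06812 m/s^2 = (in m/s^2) 0.06812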